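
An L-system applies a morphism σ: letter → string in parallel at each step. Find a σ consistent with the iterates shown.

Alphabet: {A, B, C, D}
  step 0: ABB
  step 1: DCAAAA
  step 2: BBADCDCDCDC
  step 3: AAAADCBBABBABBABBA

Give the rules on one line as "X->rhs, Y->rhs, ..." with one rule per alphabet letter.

A->DC, B->AA, C->BA, D->B

  step 2 ⇒ step 3: BBADCDCDCDC ⇒ AA·AA·DC·B·BA·B·BA·B·BA·B·BA
    A ↦ DC
    B ↦ AA
    C ↦ BA
    D ↦ B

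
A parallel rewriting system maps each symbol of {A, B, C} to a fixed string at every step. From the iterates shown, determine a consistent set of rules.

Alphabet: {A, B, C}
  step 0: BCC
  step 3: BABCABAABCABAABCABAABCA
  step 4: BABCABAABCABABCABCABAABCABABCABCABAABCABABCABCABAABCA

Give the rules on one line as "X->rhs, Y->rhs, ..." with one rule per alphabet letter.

A->BCA, B->BA, C->A

  step 3 ⇒ step 4: BABCABAABCABAABCABAABCA ⇒ BA·BCA·BA·A·BCA·BA·BCA·BCA·BA·A·BCA·BA·BCA·BCA·BA·A·BCA·BA·BCA·BCA·BA·A·BCA
    A ↦ BCA
    B ↦ BA
    C ↦ A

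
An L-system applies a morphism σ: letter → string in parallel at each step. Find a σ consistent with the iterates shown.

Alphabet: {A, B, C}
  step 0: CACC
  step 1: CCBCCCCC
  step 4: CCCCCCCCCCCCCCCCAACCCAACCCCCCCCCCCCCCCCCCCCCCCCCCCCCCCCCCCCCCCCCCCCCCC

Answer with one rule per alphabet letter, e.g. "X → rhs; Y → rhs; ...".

A->BC, B->AAC, C->CC

  step 0 ⇒ step 1: CACC ⇒ CC·BC·CC·CC
    A ↦ BC
    C ↦ CC
    B ↦ AAC  (constrained at step 1)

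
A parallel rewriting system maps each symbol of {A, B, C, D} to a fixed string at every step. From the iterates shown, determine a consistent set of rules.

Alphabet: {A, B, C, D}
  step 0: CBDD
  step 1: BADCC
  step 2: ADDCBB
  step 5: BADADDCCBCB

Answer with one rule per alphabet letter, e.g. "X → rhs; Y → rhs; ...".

A->D, B->AD, C->B, D->C

  step 1 ⇒ step 2: BADCC ⇒ AD·D·C·B·B
    A ↦ D
    B ↦ AD
    C ↦ B
    D ↦ C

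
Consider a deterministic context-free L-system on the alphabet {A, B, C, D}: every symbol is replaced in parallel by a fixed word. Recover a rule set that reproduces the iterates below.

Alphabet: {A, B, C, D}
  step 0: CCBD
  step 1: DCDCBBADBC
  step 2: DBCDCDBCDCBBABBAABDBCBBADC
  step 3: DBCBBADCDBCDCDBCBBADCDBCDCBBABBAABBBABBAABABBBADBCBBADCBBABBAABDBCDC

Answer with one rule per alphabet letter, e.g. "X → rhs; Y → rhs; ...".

A->AB, B->BBA, C->DC, D->DBC

  step 2 ⇒ step 3: DBCDCDBCDCBBABBAABDBCBBADC ⇒ DBC·BBA·DC·DBC·DC·DBC·BBA·DC·DBC·DC·BBA·BBA·AB·BBA·BBA·AB·AB·BBA·DBC·BBA·DC·BBA·BBA·AB·DBC·DC
    A ↦ AB
    B ↦ BBA
    C ↦ DC
    D ↦ DBC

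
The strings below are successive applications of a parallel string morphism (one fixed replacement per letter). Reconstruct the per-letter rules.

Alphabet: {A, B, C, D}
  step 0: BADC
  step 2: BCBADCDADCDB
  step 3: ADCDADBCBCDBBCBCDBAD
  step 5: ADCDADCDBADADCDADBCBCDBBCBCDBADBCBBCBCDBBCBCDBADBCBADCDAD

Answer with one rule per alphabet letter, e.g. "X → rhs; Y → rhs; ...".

  step 2 ⇒ step 3: BCBADCDADCDB ⇒ AD·CD·AD·BC·B·CD·B·BC·B·CD·B·AD
    A ↦ BC
    B ↦ AD
    C ↦ CD
    D ↦ B

A->BC, B->AD, C->CD, D->B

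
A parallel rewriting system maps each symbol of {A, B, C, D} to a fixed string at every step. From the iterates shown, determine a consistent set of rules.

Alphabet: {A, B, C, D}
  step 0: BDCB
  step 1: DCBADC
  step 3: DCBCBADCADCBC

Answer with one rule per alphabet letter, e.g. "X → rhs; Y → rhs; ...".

  step 0 ⇒ step 1: BDCB ⇒ DC·B·A·DC
    B ↦ DC
    C ↦ A
    D ↦ B
    A ↦ BC  (constrained at step 1)

A->BC, B->DC, C->A, D->B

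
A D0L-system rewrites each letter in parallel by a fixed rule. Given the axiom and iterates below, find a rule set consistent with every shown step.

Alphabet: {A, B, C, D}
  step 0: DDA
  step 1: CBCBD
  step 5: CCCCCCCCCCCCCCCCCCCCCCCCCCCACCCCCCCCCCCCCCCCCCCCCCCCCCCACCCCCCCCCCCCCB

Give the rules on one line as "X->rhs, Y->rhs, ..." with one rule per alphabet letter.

A->D, B->CA, C->CC, D->CB

  step 0 ⇒ step 1: DDA ⇒ CB·CB·D
    A ↦ D
    D ↦ CB
    B ↦ CA  (constrained at step 1)
    C ↦ CC  (constrained at step 1)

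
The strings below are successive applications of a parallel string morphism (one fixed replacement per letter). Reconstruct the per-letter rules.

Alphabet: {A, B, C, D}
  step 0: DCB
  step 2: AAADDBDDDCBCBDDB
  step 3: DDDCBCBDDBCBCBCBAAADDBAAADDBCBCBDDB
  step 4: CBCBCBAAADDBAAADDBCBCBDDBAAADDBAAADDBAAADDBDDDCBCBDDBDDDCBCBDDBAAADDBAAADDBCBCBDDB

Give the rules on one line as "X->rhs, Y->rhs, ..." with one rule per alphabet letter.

  step 3 ⇒ step 4: DDDCBCBDDBCBCBCBAAADDBAAADDBCBCBDDB ⇒ CB·CB·CB·AAA·DDB·AAA·DDB·CB·CB·DDB·AAA·DDB·AAA·DDB·AAA·DDB·D·D·D·CB·CB·DDB·D·D·D·CB·CB·DDB·AAA·DDB·AAA·DDB·CB·CB·DDB
    A ↦ D
    B ↦ DDB
    C ↦ AAA
    D ↦ CB

A->D, B->DDB, C->AAA, D->CB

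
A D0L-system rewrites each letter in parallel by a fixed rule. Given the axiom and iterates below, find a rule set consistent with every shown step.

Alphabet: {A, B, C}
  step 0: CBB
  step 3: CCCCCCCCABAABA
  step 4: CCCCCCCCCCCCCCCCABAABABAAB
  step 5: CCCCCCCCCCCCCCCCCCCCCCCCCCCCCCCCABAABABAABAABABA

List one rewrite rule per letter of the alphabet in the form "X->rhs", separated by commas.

A->AB, B->A, C->CC

  step 4 ⇒ step 5: CCCCCCCCCCCCCCCCABAABABAAB ⇒ CC·CC·CC·CC·CC·CC·CC·CC·CC·CC·CC·CC·CC·CC·CC·CC·AB·A·AB·AB·A·AB·A·AB·AB·A
    A ↦ AB
    B ↦ A
    C ↦ CC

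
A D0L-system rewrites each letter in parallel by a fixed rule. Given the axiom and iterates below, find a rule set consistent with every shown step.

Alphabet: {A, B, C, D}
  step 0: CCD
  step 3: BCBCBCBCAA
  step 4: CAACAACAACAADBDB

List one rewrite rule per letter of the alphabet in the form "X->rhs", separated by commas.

A->DB, B->C, C->AA, D->B

  step 3 ⇒ step 4: BCBCBCBCAA ⇒ C·AA·C·AA·C·AA·C·AA·DB·DB
    A ↦ DB
    B ↦ C
    C ↦ AA
    D ↦ B  (constrained at step 0)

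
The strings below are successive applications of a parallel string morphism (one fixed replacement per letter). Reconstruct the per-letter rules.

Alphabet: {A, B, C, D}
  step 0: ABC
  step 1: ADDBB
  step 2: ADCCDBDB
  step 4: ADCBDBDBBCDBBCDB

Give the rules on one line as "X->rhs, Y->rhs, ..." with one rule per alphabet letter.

A->AD, B->DB, C->B, D->C

  step 1 ⇒ step 2: ADDBB ⇒ AD·C·C·DB·DB
    A ↦ AD
    B ↦ DB
    D ↦ C
  step 0 ⇒ step 1: ABC ⇒ AD·DB·B
    C ↦ B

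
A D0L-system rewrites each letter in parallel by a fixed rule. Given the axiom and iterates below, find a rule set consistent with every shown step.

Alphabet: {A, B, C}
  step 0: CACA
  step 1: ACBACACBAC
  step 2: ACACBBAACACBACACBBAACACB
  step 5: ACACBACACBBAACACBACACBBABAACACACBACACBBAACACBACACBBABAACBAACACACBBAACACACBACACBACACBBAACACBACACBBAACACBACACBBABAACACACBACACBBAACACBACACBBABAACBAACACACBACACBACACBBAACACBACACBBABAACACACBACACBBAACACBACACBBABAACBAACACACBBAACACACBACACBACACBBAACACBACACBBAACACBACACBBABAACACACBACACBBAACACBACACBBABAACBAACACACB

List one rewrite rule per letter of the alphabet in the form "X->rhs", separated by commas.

A->AC, B->BA, C->ACB

  step 1 ⇒ step 2: ACBACACBAC ⇒ AC·ACB·BA·AC·ACB·AC·ACB·BA·AC·ACB
    A ↦ AC
    B ↦ BA
    C ↦ ACB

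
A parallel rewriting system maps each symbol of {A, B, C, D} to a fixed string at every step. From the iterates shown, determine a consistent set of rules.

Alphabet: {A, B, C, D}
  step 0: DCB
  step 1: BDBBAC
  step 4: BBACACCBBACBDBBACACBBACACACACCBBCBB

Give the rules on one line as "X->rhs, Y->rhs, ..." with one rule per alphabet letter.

A->C, B->AC, C->BB, D->BD

  step 0 ⇒ step 1: DCB ⇒ BD·BB·AC
    B ↦ AC
    C ↦ BB
    D ↦ BD
    A ↦ C  (constrained at step 1)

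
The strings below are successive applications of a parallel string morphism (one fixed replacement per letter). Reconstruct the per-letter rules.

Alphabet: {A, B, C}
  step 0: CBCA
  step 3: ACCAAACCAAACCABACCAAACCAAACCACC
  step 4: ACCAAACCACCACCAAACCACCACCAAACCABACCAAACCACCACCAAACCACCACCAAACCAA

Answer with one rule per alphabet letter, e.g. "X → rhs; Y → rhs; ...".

  step 3 ⇒ step 4: ACCAAACCAAACCABACCAAACCAAACCACC ⇒ ACC·A·A·ACC·ACC·ACC·A·A·ACC·ACC·ACC·A·A·ACC·AB·ACC·A·A·ACC·ACC·ACC·A·A·ACC·ACC·ACC·A·A·ACC·A·A
    A ↦ ACC
    B ↦ AB
    C ↦ A

A->ACC, B->AB, C->A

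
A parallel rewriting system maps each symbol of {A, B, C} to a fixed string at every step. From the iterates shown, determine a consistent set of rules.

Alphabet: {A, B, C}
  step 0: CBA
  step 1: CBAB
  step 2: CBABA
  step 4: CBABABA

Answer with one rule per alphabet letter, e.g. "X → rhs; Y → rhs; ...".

  step 1 ⇒ step 2: CBAB ⇒ CB·A·B·A
    A ↦ B
    B ↦ A
    C ↦ CB

A->B, B->A, C->CB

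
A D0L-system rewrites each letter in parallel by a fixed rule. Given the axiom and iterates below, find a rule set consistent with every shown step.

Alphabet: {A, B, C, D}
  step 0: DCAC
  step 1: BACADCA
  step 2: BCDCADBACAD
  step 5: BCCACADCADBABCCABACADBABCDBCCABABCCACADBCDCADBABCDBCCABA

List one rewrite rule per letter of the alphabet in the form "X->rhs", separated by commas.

A->D, B->BC, C->CA, D->BA

  step 1 ⇒ step 2: BACADCA ⇒ BC·D·CA·D·BA·CA·D
    A ↦ D
    B ↦ BC
    C ↦ CA
    D ↦ BA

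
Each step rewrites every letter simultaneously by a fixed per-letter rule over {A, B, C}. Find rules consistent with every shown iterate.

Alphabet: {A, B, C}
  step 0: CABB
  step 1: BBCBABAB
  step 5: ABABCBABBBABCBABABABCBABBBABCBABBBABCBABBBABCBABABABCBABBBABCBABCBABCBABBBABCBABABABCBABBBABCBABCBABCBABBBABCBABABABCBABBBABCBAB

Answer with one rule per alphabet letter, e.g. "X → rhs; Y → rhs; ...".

  step 0 ⇒ step 1: CABB ⇒ BB·CB·AB·AB
    A ↦ CB
    B ↦ AB
    C ↦ BB

A->CB, B->AB, C->BB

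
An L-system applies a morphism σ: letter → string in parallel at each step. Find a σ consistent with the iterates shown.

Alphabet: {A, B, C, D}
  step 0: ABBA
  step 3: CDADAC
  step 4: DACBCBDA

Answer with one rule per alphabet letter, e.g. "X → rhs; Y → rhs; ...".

A->B, B->D, C->DA, D->C

  step 3 ⇒ step 4: CDADAC ⇒ DA·C·B·C·B·DA
    A ↦ B
    C ↦ DA
    D ↦ C
    B ↦ D  (constrained at step 0)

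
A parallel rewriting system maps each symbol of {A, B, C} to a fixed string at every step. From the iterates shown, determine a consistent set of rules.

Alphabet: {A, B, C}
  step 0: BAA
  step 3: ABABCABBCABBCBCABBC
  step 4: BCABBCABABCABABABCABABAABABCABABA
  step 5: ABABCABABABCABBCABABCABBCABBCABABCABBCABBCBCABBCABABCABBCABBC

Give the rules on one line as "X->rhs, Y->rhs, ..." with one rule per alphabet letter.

  step 4 ⇒ step 5: BCABBCABABCABABABCABABAABABCABABA ⇒ AB·A·BC·AB·AB·A·BC·AB·BC·AB·A·BC·AB·BC·AB·BC·AB·A·BC·AB·BC·AB·BC·BC·AB·BC·AB·A·BC·AB·BC·AB·BC
    A ↦ BC
    B ↦ AB
    C ↦ A

A->BC, B->AB, C->A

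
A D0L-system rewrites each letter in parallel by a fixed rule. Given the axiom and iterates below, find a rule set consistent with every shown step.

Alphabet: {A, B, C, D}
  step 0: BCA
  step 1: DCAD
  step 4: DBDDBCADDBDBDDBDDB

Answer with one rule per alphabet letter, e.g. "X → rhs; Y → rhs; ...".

  step 0 ⇒ step 1: BCA ⇒ D·CA·D
    A ↦ D
    B ↦ D
    C ↦ CA
    D ↦ DB  (constrained at step 1)

A->D, B->D, C->CA, D->DB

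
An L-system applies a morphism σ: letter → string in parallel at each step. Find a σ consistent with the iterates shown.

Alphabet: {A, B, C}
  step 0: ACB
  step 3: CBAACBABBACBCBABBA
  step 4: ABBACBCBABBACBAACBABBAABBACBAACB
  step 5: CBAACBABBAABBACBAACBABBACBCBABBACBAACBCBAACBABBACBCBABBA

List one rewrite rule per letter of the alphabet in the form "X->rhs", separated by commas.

  step 4 ⇒ step 5: ABBACBCBABBACBAACBABBAABBACBAACB ⇒ CB·A·A·CB·ABB·A·ABB·A·CB·A·A·CB·ABB·A·CB·CB·ABB·A·CB·A·A·CB·CB·A·A·CB·ABB·A·CB·CB·ABB·A
    A ↦ CB
    B ↦ A
    C ↦ ABB

A->CB, B->A, C->ABB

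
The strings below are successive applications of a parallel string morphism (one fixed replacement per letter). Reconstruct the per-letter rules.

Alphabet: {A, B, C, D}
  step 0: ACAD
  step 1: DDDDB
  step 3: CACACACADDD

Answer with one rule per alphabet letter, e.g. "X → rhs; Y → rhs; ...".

A->D, B->CA, C->DD, D->B

  step 0 ⇒ step 1: ACAD ⇒ D·DD·D·B
    A ↦ D
    C ↦ DD
    D ↦ B
    B ↦ CA  (constrained at step 1)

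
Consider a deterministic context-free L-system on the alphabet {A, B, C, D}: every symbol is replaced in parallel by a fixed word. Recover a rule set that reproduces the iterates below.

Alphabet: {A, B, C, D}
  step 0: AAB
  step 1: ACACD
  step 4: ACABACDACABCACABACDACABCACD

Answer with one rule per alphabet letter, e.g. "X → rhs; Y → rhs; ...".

  step 0 ⇒ step 1: AAB ⇒ AC·AC·D
    A ↦ AC
    B ↦ D
    C ↦ AB  (constrained at step 1)
    D ↦ C  (constrained at step 1)

A->AC, B->D, C->AB, D->C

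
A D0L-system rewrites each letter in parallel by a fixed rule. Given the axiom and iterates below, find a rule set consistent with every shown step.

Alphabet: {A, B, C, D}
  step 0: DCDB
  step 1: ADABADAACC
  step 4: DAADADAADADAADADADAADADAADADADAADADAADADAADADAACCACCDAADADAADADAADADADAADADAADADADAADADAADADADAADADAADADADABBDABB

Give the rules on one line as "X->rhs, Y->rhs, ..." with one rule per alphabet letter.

A->DA, B->ACC, C->B, D->ADA

  step 0 ⇒ step 1: DCDB ⇒ ADA·B·ADA·ACC
    B ↦ ACC
    C ↦ B
    D ↦ ADA
    A ↦ DA  (constrained at step 1)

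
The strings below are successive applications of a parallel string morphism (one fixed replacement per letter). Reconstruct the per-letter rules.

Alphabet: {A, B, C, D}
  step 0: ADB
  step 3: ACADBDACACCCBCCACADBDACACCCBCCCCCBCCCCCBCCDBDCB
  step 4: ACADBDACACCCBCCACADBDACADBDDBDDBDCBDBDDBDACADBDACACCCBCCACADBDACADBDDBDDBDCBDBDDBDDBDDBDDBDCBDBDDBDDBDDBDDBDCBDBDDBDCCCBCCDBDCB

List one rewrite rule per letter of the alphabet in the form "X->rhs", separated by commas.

A->ACA, B->CB, C->DBD, D->CC

  step 3 ⇒ step 4: ACADBDACACCCBCCACADBDACACCCBCCCCCBCCCCCBCCDBDCB ⇒ ACA·DBD·ACA·CC·CB·CC·ACA·DBD·ACA·DBD·DBD·DBD·CB·DBD·DBD·ACA·DBD·ACA·CC·CB·CC·ACA·DBD·ACA·DBD·DBD·DBD·CB·DBD·DBD·DBD·DBD·DBD·CB·DBD·DBD·DBD·DBD·DBD·CB·DBD·DBD·CC·CB·CC·DBD·CB
    A ↦ ACA
    B ↦ CB
    C ↦ DBD
    D ↦ CC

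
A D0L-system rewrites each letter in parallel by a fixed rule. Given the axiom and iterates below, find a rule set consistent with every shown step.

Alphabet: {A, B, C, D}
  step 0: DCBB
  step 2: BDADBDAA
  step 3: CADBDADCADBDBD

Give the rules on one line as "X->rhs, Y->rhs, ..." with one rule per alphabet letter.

A->BD, B->C, C->A, D->AD

  step 2 ⇒ step 3: BDADBDAA ⇒ C·AD·BD·AD·C·AD·BD·BD
    A ↦ BD
    B ↦ C
    D ↦ AD
    C ↦ A  (constrained at step 0)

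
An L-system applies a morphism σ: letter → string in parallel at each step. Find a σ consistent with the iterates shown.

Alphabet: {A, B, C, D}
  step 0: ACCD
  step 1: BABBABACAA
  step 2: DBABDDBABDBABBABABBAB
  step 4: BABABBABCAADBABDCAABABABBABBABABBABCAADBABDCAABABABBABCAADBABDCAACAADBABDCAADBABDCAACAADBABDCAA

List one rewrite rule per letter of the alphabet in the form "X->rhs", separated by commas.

A->BAB, B->D, C->BA, D->CAA

  step 1 ⇒ step 2: BABBABACAA ⇒ D·BAB·D·D·BAB·D·BAB·BA·BAB·BAB
    A ↦ BAB
    B ↦ D
    C ↦ BA
  step 0 ⇒ step 1: ACCD ⇒ BAB·BA·BA·CAA
    D ↦ CAA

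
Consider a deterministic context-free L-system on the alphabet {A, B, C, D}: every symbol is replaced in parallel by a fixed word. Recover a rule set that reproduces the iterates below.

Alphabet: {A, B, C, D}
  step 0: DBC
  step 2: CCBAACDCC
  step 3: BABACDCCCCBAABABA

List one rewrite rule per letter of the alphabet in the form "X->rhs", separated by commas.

  step 2 ⇒ step 3: CCBAACDCC ⇒ BA·BA·CD·CC·CC·BA·A·BA·BA
    A ↦ CC
    B ↦ CD
    C ↦ BA
    D ↦ A

A->CC, B->CD, C->BA, D->A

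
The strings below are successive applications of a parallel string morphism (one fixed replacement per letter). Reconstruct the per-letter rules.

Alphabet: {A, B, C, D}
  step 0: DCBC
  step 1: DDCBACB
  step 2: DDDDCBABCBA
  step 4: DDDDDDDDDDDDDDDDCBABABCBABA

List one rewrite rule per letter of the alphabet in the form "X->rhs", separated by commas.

  step 1 ⇒ step 2: DDCBACB ⇒ DD·DD·CB·A·B·CB·A
    A ↦ B
    B ↦ A
    C ↦ CB
    D ↦ DD

A->B, B->A, C->CB, D->DD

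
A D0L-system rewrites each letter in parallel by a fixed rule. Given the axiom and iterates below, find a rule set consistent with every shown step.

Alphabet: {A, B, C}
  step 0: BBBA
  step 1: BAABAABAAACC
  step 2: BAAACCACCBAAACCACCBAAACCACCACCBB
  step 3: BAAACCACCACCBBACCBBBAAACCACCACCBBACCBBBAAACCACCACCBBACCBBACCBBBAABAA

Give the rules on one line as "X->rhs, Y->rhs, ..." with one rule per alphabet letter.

  step 2 ⇒ step 3: BAAACCACCBAAACCACCBAAACCACCACCBB ⇒ BAA·ACC·ACC·ACC·B·B·ACC·B·B·BAA·ACC·ACC·ACC·B·B·ACC·B·B·BAA·ACC·ACC·ACC·B·B·ACC·B·B·ACC·B·B·BAA·BAA
    A ↦ ACC
    B ↦ BAA
    C ↦ B

A->ACC, B->BAA, C->B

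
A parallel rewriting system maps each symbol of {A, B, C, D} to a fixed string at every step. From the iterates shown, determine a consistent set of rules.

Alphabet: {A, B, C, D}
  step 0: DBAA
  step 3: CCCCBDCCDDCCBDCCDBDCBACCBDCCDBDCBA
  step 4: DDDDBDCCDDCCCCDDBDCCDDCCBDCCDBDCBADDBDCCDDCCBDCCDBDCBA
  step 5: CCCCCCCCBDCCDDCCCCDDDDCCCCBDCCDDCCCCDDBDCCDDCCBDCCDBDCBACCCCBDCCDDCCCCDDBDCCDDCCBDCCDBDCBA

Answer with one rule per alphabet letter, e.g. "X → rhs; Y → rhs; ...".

  step 4 ⇒ step 5: DDDDBDCCDDCCCCDDBDCCDDCCBDCCDBDCBADDBDCCDDCCBDCCDBDCBA ⇒ CC·CC·CC·CC·BD·CC·D·D·CC·CC·D·D·D·D·CC·CC·BD·CC·D·D·CC·CC·D·D·BD·CC·D·D·CC·BD·CC·D·BD·CBA·CC·CC·BD·CC·D·D·CC·CC·D·D·BD·CC·D·D·CC·BD·CC·D·BD·CBA
    A ↦ CBA
    B ↦ BD
    C ↦ D
    D ↦ CC

A->CBA, B->BD, C->D, D->CC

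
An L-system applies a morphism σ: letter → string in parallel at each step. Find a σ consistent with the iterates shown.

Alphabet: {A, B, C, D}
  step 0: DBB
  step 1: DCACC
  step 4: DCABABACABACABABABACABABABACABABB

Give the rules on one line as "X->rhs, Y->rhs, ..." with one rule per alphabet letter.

A->ABA, B->C, C->B, D->DCA

  step 0 ⇒ step 1: DBB ⇒ DCA·C·C
    B ↦ C
    D ↦ DCA
    A ↦ ABA  (constrained at step 1)
    C ↦ B  (constrained at step 1)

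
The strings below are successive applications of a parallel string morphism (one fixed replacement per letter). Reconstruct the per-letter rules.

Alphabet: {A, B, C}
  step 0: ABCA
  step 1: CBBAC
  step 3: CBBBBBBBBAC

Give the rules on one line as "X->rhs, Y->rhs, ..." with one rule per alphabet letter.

  step 0 ⇒ step 1: ABCA ⇒ C·BB·A·C
    A ↦ C
    B ↦ BB
    C ↦ A

A->C, B->BB, C->A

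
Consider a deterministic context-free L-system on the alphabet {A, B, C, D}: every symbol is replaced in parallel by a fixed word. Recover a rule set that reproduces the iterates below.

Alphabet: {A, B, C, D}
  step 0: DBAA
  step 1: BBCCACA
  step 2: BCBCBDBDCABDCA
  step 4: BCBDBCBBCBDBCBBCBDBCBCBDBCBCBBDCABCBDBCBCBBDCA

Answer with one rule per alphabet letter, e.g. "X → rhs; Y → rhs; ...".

A->CA, B->BC, C->BD, D->B

  step 1 ⇒ step 2: BBCCACA ⇒ BC·BC·BD·BD·CA·BD·CA
    A ↦ CA
    B ↦ BC
    C ↦ BD
  step 0 ⇒ step 1: DBAA ⇒ B·BC·CA·CA
    D ↦ B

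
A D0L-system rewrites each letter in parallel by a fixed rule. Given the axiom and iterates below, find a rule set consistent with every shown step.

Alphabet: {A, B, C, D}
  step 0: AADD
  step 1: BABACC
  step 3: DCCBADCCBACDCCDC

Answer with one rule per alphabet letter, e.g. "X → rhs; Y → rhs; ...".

  step 0 ⇒ step 1: AADD ⇒ BA·BA·C·C
    A ↦ BA
    D ↦ C
    B ↦ C  (constrained at step 1)
    C ↦ DC  (constrained at step 1)

A->BA, B->C, C->DC, D->C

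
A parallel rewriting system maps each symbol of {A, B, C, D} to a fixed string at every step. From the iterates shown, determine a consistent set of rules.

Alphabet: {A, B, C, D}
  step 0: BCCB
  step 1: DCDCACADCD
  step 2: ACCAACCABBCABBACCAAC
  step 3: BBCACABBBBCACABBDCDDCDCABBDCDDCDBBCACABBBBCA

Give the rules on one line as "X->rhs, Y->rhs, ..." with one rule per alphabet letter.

  step 2 ⇒ step 3: ACCAACCABBCABBACCAAC ⇒ BB·CA·CA·BB·BB·CA·CA·BB·DCD·DCD·CA·BB·DCD·DCD·BB·CA·CA·BB·BB·CA
    A ↦ BB
    B ↦ DCD
    C ↦ CA
  step 1 ⇒ step 2: DCDCACADCD ⇒ AC·CA·AC·CA·BB·CA·BB·AC·CA·AC
    D ↦ AC

A->BB, B->DCD, C->CA, D->AC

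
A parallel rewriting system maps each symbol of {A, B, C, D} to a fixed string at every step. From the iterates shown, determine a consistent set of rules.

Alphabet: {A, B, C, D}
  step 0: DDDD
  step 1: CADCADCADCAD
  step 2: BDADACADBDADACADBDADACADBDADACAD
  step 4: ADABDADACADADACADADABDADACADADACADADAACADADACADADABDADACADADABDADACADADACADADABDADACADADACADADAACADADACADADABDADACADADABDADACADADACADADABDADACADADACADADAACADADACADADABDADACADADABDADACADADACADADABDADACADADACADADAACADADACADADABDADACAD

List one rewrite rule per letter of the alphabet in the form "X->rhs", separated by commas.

A->ADA, B->A, C->BD, D->CAD

  step 1 ⇒ step 2: CADCADCADCAD ⇒ BD·ADA·CAD·BD·ADA·CAD·BD·ADA·CAD·BD·ADA·CAD
    A ↦ ADA
    C ↦ BD
    D ↦ CAD
    B ↦ A  (constrained at step 2)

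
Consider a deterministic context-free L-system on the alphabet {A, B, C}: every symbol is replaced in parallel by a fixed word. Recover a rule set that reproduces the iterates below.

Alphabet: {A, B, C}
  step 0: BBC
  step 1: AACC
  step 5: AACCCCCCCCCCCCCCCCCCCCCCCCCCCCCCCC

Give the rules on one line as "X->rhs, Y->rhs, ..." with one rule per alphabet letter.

A->B, B->A, C->CC

  step 0 ⇒ step 1: BBC ⇒ A·A·CC
    B ↦ A
    C ↦ CC
    A ↦ B  (constrained at step 1)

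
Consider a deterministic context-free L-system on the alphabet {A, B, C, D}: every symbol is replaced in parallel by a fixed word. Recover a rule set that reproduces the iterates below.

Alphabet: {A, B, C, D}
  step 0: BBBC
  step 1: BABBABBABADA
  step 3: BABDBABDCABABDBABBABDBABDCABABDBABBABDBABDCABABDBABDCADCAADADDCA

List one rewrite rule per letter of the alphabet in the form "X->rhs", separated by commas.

  step 0 ⇒ step 1: BBBC ⇒ BAB·BAB·BAB·ADA
    B ↦ BAB
    C ↦ ADA
    A ↦ D  (constrained at step 1)
    D ↦ DCA  (constrained at step 1)

A->D, B->BAB, C->ADA, D->DCA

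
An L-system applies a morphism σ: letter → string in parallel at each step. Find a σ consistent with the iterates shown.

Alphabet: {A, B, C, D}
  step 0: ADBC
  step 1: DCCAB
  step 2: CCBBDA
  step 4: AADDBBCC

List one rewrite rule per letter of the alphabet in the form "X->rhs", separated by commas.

  step 1 ⇒ step 2: DCCAB ⇒ CC·B·B·D·A
    A ↦ D
    B ↦ A
    C ↦ B
    D ↦ CC

A->D, B->A, C->B, D->CC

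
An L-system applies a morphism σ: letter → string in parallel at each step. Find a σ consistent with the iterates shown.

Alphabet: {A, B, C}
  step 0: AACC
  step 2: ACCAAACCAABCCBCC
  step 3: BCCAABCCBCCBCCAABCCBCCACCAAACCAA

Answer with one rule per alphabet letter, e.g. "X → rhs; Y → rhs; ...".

  step 2 ⇒ step 3: ACCAAACCAABCCBCC ⇒ BCC·A·A·BCC·BCC·BCC·A·A·BCC·BCC·ACC·A·A·ACC·A·A
    A ↦ BCC
    B ↦ ACC
    C ↦ A

A->BCC, B->ACC, C->A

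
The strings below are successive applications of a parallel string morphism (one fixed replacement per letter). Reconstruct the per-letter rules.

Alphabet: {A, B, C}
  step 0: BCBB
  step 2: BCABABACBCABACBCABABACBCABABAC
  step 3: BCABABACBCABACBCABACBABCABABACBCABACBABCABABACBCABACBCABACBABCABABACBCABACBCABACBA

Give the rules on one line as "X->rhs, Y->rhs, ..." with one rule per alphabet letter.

A->BAC, B->BCA, C->BA

  step 2 ⇒ step 3: BCABABACBCABACBCABABACBCABABAC ⇒ BCA·BA·BAC·BCA·BAC·BCA·BAC·BA·BCA·BA·BAC·BCA·BAC·BA·BCA·BA·BAC·BCA·BAC·BCA·BAC·BA·BCA·BA·BAC·BCA·BAC·BCA·BAC·BA
    A ↦ BAC
    B ↦ BCA
    C ↦ BA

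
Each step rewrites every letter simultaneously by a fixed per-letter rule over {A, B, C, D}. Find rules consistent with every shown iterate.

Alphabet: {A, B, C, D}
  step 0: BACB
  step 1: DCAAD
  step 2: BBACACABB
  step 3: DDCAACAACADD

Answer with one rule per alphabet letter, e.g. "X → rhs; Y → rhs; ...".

A->CA, B->D, C->A, D->BB

  step 2 ⇒ step 3: BBACACABB ⇒ D·D·CA·A·CA·A·CA·D·D
    A ↦ CA
    B ↦ D
    C ↦ A
  step 1 ⇒ step 2: DCAAD ⇒ BB·A·CA·CA·BB
    D ↦ BB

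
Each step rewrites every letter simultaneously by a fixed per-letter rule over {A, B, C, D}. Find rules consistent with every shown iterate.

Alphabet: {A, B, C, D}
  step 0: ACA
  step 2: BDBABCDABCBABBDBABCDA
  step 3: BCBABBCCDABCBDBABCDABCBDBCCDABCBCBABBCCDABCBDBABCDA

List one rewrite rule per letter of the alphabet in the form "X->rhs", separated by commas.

  step 2 ⇒ step 3: BDBABCDABCBABBDBABCDA ⇒ BC·BAB·BC·CDA·BC·BD·BAB·CDA·BC·BD·BC·CDA·BC·BC·BAB·BC·CDA·BC·BD·BAB·CDA
    A ↦ CDA
    B ↦ BC
    C ↦ BD
    D ↦ BAB

A->CDA, B->BC, C->BD, D->BAB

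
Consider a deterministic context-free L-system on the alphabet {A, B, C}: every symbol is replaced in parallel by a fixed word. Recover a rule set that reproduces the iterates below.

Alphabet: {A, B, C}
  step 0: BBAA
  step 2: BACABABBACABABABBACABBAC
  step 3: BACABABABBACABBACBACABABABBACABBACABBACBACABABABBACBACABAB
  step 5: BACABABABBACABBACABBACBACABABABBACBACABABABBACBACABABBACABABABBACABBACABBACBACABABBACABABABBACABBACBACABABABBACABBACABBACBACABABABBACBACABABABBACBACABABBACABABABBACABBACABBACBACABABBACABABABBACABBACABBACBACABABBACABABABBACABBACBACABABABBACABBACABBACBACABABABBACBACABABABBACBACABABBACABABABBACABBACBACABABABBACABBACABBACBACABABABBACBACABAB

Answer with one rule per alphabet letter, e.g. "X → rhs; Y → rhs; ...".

A->AB, B->BAC, C->AB

  step 2 ⇒ step 3: BACABABBACABABABBACABBAC ⇒ BAC·AB·AB·AB·BAC·AB·BAC·BAC·AB·AB·AB·BAC·AB·BAC·AB·BAC·BAC·AB·AB·AB·BAC·BAC·AB·AB
    A ↦ AB
    B ↦ BAC
    C ↦ AB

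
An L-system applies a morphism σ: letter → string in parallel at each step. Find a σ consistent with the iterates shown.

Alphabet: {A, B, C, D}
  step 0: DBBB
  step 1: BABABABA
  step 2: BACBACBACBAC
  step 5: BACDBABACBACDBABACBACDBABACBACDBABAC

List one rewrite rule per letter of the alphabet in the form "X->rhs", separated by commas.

A->C, B->BA, C->D, D->BA

  step 1 ⇒ step 2: BABABABA ⇒ BA·C·BA·C·BA·C·BA·C
    A ↦ C
    B ↦ BA
    C ↦ D  (constrained at step 2)
  step 0 ⇒ step 1: DBBB ⇒ BA·BA·BA·BA
    D ↦ BA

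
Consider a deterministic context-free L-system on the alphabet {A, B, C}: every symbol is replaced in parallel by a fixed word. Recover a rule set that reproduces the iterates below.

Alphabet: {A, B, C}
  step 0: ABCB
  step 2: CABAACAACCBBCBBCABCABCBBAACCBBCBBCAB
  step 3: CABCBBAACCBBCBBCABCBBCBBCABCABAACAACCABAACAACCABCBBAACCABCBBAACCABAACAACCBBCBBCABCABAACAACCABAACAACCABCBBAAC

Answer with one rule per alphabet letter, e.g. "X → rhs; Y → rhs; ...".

A->CBB, B->AAC, C->CAB

  step 2 ⇒ step 3: CABAACAACCBBCBBCABCABCBBAACCBBCBBCAB ⇒ CAB·CBB·AAC·CBB·CBB·CAB·CBB·CBB·CAB·CAB·AAC·AAC·CAB·AAC·AAC·CAB·CBB·AAC·CAB·CBB·AAC·CAB·AAC·AAC·CBB·CBB·CAB·CAB·AAC·AAC·CAB·AAC·AAC·CAB·CBB·AAC
    A ↦ CBB
    B ↦ AAC
    C ↦ CAB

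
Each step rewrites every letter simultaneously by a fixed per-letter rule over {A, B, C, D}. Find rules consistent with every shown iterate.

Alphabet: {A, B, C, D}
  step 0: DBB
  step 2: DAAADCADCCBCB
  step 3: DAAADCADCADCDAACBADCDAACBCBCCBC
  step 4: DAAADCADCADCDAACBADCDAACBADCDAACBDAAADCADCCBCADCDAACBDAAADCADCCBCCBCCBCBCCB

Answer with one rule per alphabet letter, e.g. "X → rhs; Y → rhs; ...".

  step 3 ⇒ step 4: DAAADCADCADCDAACBADCDAACBCBCCBC ⇒ DAA·ADC·ADC·ADC·DAA·CB·ADC·DAA·CB·ADC·DAA·CB·DAA·ADC·ADC·CB·C·ADC·DAA·CB·DAA·ADC·ADC·CB·C·CB·C·CB·CB·C·CB
    A ↦ ADC
    B ↦ C
    C ↦ CB
    D ↦ DAA

A->ADC, B->C, C->CB, D->DAA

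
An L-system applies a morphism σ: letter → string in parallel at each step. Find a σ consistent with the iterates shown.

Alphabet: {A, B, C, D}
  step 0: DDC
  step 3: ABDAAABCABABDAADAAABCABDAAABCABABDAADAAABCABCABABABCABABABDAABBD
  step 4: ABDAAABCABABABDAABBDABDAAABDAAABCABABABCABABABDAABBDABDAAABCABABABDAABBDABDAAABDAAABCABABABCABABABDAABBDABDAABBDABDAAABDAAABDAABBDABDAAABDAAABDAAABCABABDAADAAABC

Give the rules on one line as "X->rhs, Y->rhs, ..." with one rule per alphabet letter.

A->AB, B->DAA, C->BBD, D->ABC

  step 3 ⇒ step 4: ABDAAABCABABDAADAAABCABDAAABCABABDAADAAABCABCABABABCABABABDAABBD ⇒ AB·DAA·ABC·AB·AB·AB·DAA·BBD·AB·DAA·AB·DAA·ABC·AB·AB·ABC·AB·AB·AB·DAA·BBD·AB·DAA·ABC·AB·AB·AB·DAA·BBD·AB·DAA·AB·DAA·ABC·AB·AB·ABC·AB·AB·AB·DAA·BBD·AB·DAA·BBD·AB·DAA·AB·DAA·AB·DAA·BBD·AB·DAA·AB·DAA·AB·DAA·ABC·AB·AB·DAA·DAA·ABC
    A ↦ AB
    B ↦ DAA
    C ↦ BBD
    D ↦ ABC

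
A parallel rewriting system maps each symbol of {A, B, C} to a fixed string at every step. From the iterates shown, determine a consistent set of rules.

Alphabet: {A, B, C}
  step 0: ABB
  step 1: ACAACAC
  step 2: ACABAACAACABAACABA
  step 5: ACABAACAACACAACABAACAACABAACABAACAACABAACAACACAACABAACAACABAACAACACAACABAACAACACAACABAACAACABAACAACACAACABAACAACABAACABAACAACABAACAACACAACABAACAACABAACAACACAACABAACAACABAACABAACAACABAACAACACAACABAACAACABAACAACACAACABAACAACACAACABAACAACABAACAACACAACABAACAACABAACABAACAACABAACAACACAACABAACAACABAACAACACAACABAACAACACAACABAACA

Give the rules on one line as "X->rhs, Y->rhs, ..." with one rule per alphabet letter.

A->ACA, B->AC, C->BA

  step 1 ⇒ step 2: ACAACAC ⇒ ACA·BA·ACA·ACA·BA·ACA·BA
    A ↦ ACA
    C ↦ BA
  step 0 ⇒ step 1: ABB ⇒ ACA·AC·AC
    B ↦ AC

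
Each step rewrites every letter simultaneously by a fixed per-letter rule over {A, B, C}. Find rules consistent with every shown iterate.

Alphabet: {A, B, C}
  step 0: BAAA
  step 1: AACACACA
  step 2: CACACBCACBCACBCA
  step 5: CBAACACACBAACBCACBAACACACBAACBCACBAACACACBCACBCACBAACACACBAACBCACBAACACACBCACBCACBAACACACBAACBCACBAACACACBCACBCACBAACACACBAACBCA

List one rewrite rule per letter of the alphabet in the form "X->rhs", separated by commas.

  step 1 ⇒ step 2: AACACACA ⇒ CA·CA·CB·CA·CB·CA·CB·CA
    A ↦ CA
    C ↦ CB
  step 0 ⇒ step 1: BAAA ⇒ AA·CA·CA·CA
    B ↦ AA

A->CA, B->AA, C->CB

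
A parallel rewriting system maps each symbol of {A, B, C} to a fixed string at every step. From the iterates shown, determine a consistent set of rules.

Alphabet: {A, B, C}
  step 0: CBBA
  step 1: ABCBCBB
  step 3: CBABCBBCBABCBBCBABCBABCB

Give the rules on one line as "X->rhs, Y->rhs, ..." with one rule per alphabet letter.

A->B, B->CB, C->AB

  step 0 ⇒ step 1: CBBA ⇒ AB·CB·CB·B
    A ↦ B
    B ↦ CB
    C ↦ AB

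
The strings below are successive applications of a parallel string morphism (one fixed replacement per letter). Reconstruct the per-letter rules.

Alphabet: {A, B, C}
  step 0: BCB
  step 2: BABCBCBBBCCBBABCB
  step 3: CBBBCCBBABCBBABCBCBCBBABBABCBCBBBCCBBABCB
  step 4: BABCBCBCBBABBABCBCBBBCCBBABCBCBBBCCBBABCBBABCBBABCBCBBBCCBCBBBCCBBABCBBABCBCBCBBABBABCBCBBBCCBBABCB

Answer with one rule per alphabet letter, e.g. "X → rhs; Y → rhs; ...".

A->BBC, B->CB, C->BAB

  step 3 ⇒ step 4: CBBBCCBBABCBBABCBCBCBBABBABCBCBBBCCBBABCB ⇒ BAB·CB·CB·CB·BAB·BAB·CB·CB·BBC·CB·BAB·CB·CB·BBC·CB·BAB·CB·BAB·CB·BAB·CB·CB·BBC·CB·CB·BBC·CB·BAB·CB·BAB·CB·CB·CB·BAB·BAB·CB·CB·BBC·CB·BAB·CB
    A ↦ BBC
    B ↦ CB
    C ↦ BAB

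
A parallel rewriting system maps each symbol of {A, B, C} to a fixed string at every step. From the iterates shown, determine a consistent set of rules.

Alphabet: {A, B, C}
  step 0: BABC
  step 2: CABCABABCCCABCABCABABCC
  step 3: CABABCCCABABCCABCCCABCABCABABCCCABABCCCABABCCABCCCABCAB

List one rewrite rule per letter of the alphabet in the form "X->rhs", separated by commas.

A->AB, B->CC, C->CAB

  step 2 ⇒ step 3: CABCABABCCCABCABCABABCC ⇒ CAB·AB·CC·CAB·AB·CC·AB·CC·CAB·CAB·CAB·AB·CC·CAB·AB·CC·CAB·AB·CC·AB·CC·CAB·CAB
    A ↦ AB
    B ↦ CC
    C ↦ CAB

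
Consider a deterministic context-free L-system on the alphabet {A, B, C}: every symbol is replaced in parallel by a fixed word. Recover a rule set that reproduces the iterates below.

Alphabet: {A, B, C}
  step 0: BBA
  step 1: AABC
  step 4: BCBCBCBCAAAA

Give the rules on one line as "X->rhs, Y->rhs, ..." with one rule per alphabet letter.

A->BC, B->A, C->A

  step 0 ⇒ step 1: BBA ⇒ A·A·BC
    A ↦ BC
    B ↦ A
    C ↦ A  (constrained at step 1)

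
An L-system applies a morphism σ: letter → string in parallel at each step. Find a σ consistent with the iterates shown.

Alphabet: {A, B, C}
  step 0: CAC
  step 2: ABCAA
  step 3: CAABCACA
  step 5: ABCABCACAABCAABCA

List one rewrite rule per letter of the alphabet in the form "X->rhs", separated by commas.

A->CA, B->A, C->B

  step 2 ⇒ step 3: ABCAA ⇒ CA·A·B·CA·CA
    A ↦ CA
    B ↦ A
    C ↦ B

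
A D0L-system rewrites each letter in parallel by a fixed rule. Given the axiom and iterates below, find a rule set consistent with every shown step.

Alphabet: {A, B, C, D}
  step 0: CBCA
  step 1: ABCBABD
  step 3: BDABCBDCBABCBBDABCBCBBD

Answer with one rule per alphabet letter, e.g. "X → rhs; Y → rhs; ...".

A->D, B->CB, C->AB, D->BD

  step 0 ⇒ step 1: CBCA ⇒ AB·CB·AB·D
    A ↦ D
    B ↦ CB
    C ↦ AB
    D ↦ BD  (constrained at step 1)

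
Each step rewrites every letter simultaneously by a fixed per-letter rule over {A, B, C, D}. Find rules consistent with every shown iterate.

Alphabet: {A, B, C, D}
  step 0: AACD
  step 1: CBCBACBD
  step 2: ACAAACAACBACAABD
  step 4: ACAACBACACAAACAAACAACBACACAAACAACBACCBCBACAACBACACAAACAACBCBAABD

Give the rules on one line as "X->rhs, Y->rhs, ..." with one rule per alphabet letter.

  step 1 ⇒ step 2: CBCBACBD ⇒ AC·AA·AC·AA·CB·AC·AA·BD
    A ↦ CB
    B ↦ AA
    C ↦ AC
    D ↦ BD

A->CB, B->AA, C->AC, D->BD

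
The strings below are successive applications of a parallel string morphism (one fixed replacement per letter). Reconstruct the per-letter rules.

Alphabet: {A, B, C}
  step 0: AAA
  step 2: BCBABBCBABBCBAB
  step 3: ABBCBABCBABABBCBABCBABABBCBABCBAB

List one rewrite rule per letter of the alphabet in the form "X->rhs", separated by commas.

A->CB, B->AB, C->BCB

  step 2 ⇒ step 3: BCBABBCBABBCBAB ⇒ AB·BCB·AB·CB·AB·AB·BCB·AB·CB·AB·AB·BCB·AB·CB·AB
    A ↦ CB
    B ↦ AB
    C ↦ BCB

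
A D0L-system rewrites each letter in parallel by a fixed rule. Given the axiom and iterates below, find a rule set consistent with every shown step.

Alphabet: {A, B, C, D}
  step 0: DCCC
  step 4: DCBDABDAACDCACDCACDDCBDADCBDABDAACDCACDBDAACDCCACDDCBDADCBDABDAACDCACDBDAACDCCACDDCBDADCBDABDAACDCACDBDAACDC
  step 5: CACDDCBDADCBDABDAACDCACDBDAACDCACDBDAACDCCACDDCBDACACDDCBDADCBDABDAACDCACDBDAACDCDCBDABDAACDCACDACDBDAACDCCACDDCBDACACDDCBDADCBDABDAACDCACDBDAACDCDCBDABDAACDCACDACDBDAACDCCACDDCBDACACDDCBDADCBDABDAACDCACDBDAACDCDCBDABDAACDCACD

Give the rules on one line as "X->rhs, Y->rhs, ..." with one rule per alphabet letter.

A->BDA, B->D, C->ACD, D->C

  step 4 ⇒ step 5: DCBDABDAACDCACDCACDDCBDADCBDABDAACDCACDBDAACDCCACDDCBDADCBDABDAACDCACDBDAACDCCACDDCBDADCBDABDAACDCACDBDAACDC ⇒ C·ACD·D·C·BDA·D·C·BDA·BDA·ACD·C·ACD·BDA·ACD·C·ACD·BDA·ACD·C·C·ACD·D·C·BDA·C·ACD·D·C·BDA·D·C·BDA·BDA·ACD·C·ACD·BDA·ACD·C·D·C·BDA·BDA·ACD·C·ACD·ACD·BDA·ACD·C·C·ACD·D·C·BDA·C·ACD·D·C·BDA·D·C·BDA·BDA·ACD·C·ACD·BDA·ACD·C·D·C·BDA·BDA·ACD·C·ACD·ACD·BDA·ACD·C·C·ACD·D·C·BDA·C·ACD·D·C·BDA·D·C·BDA·BDA·ACD·C·ACD·BDA·ACD·C·D·C·BDA·BDA·ACD·C·ACD
    A ↦ BDA
    B ↦ D
    C ↦ ACD
    D ↦ C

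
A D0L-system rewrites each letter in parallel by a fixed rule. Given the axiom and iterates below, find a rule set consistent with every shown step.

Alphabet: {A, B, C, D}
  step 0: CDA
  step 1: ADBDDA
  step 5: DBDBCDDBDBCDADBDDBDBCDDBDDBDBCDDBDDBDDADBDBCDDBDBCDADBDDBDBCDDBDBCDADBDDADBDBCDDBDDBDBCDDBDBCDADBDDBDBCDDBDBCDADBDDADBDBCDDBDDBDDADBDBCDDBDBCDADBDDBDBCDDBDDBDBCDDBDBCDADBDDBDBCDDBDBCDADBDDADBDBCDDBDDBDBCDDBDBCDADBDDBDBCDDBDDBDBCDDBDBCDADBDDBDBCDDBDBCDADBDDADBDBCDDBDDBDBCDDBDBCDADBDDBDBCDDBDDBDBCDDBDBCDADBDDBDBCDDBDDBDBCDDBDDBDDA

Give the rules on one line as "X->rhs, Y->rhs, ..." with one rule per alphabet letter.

  step 0 ⇒ step 1: CDA ⇒ A·DBD·DA
    A ↦ DA
    C ↦ A
    D ↦ DBD
    B ↦ BCD  (constrained at step 1)

A->DA, B->BCD, C->A, D->DBD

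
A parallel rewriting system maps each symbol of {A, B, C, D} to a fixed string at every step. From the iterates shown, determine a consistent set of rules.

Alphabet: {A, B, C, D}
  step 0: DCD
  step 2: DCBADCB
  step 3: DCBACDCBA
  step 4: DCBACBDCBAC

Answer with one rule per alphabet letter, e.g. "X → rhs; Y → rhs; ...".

  step 3 ⇒ step 4: DCBACDCBA ⇒ DC·B·A·C·B·DC·B·A·C
    A ↦ C
    B ↦ A
    C ↦ B
    D ↦ DC

A->C, B->A, C->B, D->DC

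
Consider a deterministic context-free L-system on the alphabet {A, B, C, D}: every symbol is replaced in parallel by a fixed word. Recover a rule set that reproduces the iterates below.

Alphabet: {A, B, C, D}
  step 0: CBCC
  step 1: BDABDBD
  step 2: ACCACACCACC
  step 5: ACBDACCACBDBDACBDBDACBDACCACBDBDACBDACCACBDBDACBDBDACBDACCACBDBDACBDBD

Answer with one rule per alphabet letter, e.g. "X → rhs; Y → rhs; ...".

A->AC, B->A, C->BD, D->CC

  step 1 ⇒ step 2: BDABDBD ⇒ A·CC·AC·A·CC·A·CC
    A ↦ AC
    B ↦ A
    D ↦ CC
  step 0 ⇒ step 1: CBCC ⇒ BD·A·BD·BD
    C ↦ BD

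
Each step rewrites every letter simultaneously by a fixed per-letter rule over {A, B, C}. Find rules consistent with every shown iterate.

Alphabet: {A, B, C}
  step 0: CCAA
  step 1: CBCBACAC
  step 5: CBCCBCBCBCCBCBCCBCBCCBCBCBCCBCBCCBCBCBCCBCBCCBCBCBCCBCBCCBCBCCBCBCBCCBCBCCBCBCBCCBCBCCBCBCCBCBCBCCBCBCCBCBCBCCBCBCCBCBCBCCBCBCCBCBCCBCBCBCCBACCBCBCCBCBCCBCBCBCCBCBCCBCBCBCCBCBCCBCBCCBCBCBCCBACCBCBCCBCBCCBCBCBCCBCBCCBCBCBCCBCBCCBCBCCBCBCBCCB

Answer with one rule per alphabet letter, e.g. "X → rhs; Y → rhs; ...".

  step 0 ⇒ step 1: CCAA ⇒ CB·CB·AC·AC
    A ↦ AC
    C ↦ CB
    B ↦ CCB  (constrained at step 1)

A->AC, B->CCB, C->CB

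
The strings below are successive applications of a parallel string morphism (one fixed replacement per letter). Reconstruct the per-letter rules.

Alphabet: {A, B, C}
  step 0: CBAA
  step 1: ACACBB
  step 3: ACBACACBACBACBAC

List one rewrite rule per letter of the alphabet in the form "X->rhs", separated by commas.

A->B, B->AC, C->AC

  step 0 ⇒ step 1: CBAA ⇒ AC·AC·B·B
    A ↦ B
    B ↦ AC
    C ↦ AC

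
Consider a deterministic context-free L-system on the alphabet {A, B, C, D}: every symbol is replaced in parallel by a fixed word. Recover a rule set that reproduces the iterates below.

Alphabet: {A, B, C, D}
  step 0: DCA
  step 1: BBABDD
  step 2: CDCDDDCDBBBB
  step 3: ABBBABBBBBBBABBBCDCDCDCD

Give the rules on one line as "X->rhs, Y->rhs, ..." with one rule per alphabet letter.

  step 2 ⇒ step 3: CDCDDDCDBBBB ⇒ AB·BB·AB·BB·BB·BB·AB·BB·CD·CD·CD·CD
    B ↦ CD
    C ↦ AB
    D ↦ BB
  step 0 ⇒ step 1: DCA ⇒ BB·AB·DD
    A ↦ DD

A->DD, B->CD, C->AB, D->BB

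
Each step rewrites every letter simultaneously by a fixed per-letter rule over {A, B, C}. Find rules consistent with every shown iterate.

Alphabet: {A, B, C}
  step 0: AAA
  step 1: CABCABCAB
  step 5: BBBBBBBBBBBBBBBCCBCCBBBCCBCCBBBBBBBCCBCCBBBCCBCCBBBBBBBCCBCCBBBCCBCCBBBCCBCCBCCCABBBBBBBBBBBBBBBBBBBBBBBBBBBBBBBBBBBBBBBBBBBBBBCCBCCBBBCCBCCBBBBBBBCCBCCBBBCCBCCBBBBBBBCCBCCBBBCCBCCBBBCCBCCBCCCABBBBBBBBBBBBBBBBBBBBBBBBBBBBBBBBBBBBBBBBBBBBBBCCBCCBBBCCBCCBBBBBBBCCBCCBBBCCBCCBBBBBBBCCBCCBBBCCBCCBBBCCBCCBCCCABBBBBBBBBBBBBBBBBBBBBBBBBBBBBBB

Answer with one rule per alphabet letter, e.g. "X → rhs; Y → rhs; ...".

A->CAB, B->BB, C->BCC

  step 0 ⇒ step 1: AAA ⇒ CAB·CAB·CAB
    A ↦ CAB
    B ↦ BB  (constrained at step 1)
    C ↦ BCC  (constrained at step 1)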